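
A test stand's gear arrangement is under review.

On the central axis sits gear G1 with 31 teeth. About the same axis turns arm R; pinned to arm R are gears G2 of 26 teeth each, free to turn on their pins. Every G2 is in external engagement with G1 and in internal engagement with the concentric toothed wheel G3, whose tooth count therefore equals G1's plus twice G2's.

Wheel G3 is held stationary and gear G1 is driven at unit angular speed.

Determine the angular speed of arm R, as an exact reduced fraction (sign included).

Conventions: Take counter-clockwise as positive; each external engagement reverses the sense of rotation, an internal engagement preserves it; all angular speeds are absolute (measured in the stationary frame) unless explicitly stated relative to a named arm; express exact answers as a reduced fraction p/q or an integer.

planetary set (31T centre, 26T on arm, 83T internal) — Willis relation
ring teeth: 31 + 2·26 = 83
31(ω_sun−ω_arm) = −83(ω_ring−ω_arm),  ω_ring = 0, ω_sun = 1
31(1−ω_arm) = −83(0−ω_arm)  ⇒  114·ω_arm = 31  ⇒  ω_arm = 31/114
exact speed ratio = 31/114

31/114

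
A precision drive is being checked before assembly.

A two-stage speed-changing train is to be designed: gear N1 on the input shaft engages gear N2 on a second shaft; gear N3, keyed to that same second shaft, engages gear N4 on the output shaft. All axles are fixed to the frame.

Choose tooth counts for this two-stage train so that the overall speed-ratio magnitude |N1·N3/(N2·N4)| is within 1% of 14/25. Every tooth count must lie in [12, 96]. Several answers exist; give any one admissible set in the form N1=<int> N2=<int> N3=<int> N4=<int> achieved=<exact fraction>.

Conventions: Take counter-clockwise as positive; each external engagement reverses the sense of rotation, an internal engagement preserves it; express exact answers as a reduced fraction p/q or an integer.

design class (target 14/25): fixed-axis compound train
target = 14/25 in lowest terms: an exact hit needs N1·N3 = k·14 and N2·N4 = k·25 for one integer k, every count in [12, 96]; additionally prefer no 1:1 stage (N1 ≠ N2, N3 ≠ N4)
k = 1…11: no 1:1-free in-range split of k·14 and k·25 into factor pairs; take k = 12
k = 12: N1·N3 = 168 = 12·14, N2·N4 = 300 = 25·12
achieved = 12·14/(25·12) = 14/25; |achieved − target| = 0 ≤ 7/1250 ✓

N1=12 N2=25 N3=14 N4=12 achieved=14/25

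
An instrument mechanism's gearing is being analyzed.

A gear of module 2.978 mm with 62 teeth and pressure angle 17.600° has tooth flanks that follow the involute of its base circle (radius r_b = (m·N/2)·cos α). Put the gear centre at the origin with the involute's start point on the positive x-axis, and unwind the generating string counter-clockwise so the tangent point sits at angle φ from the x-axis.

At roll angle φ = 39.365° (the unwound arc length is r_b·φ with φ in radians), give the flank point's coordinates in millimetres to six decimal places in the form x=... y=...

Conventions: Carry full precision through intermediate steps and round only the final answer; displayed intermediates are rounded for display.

x=106.378070 y=9.071254

topology: single-mesh involute geometry — m = 2.978, N = 62
pitch radius r_p = m·N/2 = 2.978·62/2 = 92.318000
base radius r_b = r_p·cos α = 92.318000·cos 17.600° = 87.996656
roll angle φ = 39.365° = 0.68704886 rad
x = r_b·(cos φ + φ·sin φ) = 106.378070
y = r_b·(sin φ − φ·cos φ) = 9.071254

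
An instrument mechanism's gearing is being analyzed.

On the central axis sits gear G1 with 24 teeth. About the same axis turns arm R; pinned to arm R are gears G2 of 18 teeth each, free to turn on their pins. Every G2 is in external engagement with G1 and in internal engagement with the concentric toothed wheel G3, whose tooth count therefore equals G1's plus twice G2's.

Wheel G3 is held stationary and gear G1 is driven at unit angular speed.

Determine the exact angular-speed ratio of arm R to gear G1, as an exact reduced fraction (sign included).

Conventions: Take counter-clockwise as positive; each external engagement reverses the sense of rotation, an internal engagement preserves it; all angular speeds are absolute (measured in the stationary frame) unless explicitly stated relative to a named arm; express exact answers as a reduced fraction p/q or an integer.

2/7

planetary set (24T centre, 18T on arm, 60T internal) — Willis relation
ring teeth: 24 + 2·18 = 60
24(ω_sun−ω_arm) = −60(ω_ring−ω_arm),  ω_ring = 0, ω_sun = 1
24(1−ω_arm) = −60(0−ω_arm)  ⇒  84·ω_arm = 24  ⇒  ω_arm = 2/7
ω_out/ω_in = 2/7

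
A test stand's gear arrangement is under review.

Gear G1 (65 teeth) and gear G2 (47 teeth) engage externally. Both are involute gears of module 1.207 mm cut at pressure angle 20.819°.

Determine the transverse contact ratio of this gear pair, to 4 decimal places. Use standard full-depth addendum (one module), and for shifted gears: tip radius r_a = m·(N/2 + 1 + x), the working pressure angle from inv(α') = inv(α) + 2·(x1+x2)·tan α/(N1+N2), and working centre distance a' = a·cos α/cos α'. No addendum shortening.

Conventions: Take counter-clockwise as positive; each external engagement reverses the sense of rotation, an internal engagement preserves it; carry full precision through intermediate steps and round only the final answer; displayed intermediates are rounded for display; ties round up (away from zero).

1.7267

topology: single-mesh involute geometry — m = 1.207, 65T/47T pair
base radii: r_b1 = 36.666253, r_b2 = 26.512521
tip radii: r_a1 = 40.434500, r_a2 = 29.571500
no profile shift: α' = α, a' = a
action lengths: √(r_a1²−r_b1²) = 17.045078, √(r_a2²−r_b2²) = 13.098085
base pitch p_b = π·m·cos α = 3.544321
CR = (17.045078 + 13.098085 − 67.592000·sin 20.81900°)/3.544321 = 1.726655
contact ratio ≈ 1.7267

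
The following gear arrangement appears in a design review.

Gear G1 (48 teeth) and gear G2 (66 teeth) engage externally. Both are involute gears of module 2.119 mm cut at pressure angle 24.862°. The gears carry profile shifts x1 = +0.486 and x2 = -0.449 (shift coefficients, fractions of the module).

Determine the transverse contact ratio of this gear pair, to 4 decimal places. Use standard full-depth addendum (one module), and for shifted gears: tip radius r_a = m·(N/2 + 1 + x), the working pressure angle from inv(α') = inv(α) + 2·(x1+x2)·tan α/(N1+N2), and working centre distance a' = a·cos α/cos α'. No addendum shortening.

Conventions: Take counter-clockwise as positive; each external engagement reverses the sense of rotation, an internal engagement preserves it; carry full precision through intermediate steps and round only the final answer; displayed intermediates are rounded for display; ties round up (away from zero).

single-mesh involute tooth geometry (48T engaging 66T at module 2.119)
base radii: r_b1 = 46.142821, r_b2 = 63.446379
tip radii: r_a1 = 54.004834, r_a2 = 71.094569
inv(α') = inv(24.862°) + 2·(+0.486-0.449)·tan α/(48+66) = 0.02975570  ⇒  α' = 24.94197°
a' = a·cos α / cos α' = 120.7830·cos 24.862°/cos 24.94197° = 120.861285
action lengths: √(r_a1²−r_b1²) = 28.059974, √(r_a2²−r_b2²) = 32.077947
base pitch p_b = π·m·cos α = 6.040081
CR = (28.059974 + 32.077947 − 120.861285·sin 24.94197°)/6.040081 = 1.518308
contact ratio ≈ 1.5183

1.5183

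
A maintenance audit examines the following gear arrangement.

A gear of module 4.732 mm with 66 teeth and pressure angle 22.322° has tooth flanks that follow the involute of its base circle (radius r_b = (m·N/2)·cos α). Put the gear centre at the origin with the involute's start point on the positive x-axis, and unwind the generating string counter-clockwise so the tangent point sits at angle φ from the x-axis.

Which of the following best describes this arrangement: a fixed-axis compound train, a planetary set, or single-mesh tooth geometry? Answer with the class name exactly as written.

single-mesh tooth geometry

topology: single-mesh involute geometry — m = 4.732, N = 66
classification: single-mesh tooth geometry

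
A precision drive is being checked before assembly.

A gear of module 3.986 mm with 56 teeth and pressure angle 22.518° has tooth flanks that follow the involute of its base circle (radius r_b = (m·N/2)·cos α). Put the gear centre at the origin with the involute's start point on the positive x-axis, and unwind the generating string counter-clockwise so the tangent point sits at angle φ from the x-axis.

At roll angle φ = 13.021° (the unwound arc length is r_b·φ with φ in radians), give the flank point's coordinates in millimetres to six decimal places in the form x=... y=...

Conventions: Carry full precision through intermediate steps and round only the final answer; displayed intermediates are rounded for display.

x=105.727011 y=0.401285

single-mesh involute tooth geometry (56T wheel at module 3.986)
pitch radius r_p = m·N/2 = 3.986·56/2 = 111.608000
base radius r_b = r_p·cos α = 111.608000·cos 22.518° = 103.098924
roll angle φ = 13.021° = 0.22725932 rad
x = r_b·(cos φ + φ·sin φ) = 105.727011
y = r_b·(sin φ − φ·cos φ) = 0.401285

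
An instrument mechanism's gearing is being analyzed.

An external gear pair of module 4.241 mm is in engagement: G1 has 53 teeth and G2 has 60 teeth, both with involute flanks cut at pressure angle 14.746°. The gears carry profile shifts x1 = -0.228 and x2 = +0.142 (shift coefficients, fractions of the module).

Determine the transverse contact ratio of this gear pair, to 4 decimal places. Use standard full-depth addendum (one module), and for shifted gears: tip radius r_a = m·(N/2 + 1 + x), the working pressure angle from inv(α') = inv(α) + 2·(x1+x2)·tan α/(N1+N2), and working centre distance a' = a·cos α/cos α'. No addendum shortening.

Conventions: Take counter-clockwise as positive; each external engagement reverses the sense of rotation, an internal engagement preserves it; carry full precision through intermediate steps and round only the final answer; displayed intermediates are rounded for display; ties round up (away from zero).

class = single-mesh tooth geometry [involute pair 53T × 60T, m = 4.241]
base radii: r_b1 = 108.684906, r_b2 = 123.039516
tip radii: r_a1 = 115.660552, r_a2 = 132.073222
inv(α') = inv(14.746°) + 2·(-0.228+0.142)·tan α/(53+60) = 0.00543650  ⇒  α' = 14.40656°
a' = a·cos α / cos α' = 239.6165·cos 14.746°/cos 14.40656° = 239.247638
action lengths: √(r_a1²−r_b1²) = 39.559506, √(r_a2²−r_b2²) = 48.006390
base pitch p_b = π·m·cos α = 12.884668
CR = (39.559506 + 48.006390 − 239.247638·sin 14.40656°)/12.884668 = 2.176300
contact ratio ≈ 2.1763

2.1763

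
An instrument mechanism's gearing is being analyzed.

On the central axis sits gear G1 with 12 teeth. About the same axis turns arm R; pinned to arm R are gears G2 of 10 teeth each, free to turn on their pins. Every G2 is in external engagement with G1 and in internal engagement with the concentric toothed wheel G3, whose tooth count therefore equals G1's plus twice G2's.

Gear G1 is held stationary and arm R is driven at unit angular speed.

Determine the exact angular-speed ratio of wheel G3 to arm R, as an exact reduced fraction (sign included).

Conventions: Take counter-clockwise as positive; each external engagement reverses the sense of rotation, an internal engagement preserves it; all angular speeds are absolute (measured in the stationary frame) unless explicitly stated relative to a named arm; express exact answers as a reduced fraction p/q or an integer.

class = planetary set [G3 = 12+2·10 = 32; Willis about the carrier]
ring teeth: 12 + 2·10 = 32
12(ω_sun−ω_arm) = −32(ω_ring−ω_arm),  ω_sun = 0, ω_arm = 1
ω_ring = 1 − (12/32)(0−1) = 11/8
ω_out/ω_in = 11/8

11/8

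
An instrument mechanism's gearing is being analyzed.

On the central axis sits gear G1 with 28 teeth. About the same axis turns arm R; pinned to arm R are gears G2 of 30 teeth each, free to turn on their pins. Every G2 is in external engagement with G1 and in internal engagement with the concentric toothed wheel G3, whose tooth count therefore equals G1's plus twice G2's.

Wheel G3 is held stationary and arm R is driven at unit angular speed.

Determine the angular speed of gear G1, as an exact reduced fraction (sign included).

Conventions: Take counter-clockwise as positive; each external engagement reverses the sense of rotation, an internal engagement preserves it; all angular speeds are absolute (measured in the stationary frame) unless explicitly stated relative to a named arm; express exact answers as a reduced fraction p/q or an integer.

29/7

recognized (axles ride arm R): planetary set, 28/30/88 teeth
ring teeth: 28 + 2·30 = 88
28(ω_sun−ω_arm) = −88(ω_ring−ω_arm),  ω_ring = 0, ω_arm = 1
ω_sun = 1 − (88/28)(0−1) = 29/7
exact speed ratio = 29/7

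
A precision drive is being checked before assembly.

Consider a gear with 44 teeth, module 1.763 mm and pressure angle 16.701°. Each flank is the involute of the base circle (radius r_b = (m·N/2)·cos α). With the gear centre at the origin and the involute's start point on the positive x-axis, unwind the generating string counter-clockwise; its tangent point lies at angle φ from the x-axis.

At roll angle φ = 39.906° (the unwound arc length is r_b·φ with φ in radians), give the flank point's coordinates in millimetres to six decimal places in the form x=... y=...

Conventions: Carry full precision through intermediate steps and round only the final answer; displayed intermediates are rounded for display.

class = single-mesh tooth geometry [base-circle involute, m = 1.763, 44T]
pitch radius r_p = m·N/2 = 1.763·44/2 = 38.786000
base radius r_b = r_p·cos α = 38.786000·cos 16.701° = 37.149909
roll angle φ = 39.906° = 0.69649109 rad
x = r_b·(cos φ + φ·sin φ) = 45.096939
y = r_b·(sin φ − φ·cos φ) = 3.984441

x=45.096939 y=3.984441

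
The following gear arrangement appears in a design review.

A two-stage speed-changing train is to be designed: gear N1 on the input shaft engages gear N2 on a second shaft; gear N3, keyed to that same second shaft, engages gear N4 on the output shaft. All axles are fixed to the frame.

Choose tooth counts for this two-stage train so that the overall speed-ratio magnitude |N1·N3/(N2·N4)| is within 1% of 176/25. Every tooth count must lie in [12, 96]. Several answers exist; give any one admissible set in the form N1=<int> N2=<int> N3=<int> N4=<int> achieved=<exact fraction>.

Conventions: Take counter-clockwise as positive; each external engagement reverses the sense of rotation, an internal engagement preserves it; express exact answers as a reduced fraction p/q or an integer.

class = fixed-axis compound train [2-stage, 176/25 wanted]
target = 176/25 in lowest terms: an exact hit needs N1·N3 = k·176 and N2·N4 = k·25 for one integer k, every count in [12, 96]; additionally prefer no 1:1 stage (N1 ≠ N2, N3 ≠ N4)
k = 1…8: no 1:1-free in-range split of k·176 and k·25 into factor pairs; take k = 9
k = 9: N1·N3 = 1584 = 18·88, N2·N4 = 225 = 15·15
achieved = 18·88/(15·15) = 176/25; |achieved − target| = 0 ≤ 44/625 ✓

N1=18 N2=15 N3=88 N4=15 achieved=176/25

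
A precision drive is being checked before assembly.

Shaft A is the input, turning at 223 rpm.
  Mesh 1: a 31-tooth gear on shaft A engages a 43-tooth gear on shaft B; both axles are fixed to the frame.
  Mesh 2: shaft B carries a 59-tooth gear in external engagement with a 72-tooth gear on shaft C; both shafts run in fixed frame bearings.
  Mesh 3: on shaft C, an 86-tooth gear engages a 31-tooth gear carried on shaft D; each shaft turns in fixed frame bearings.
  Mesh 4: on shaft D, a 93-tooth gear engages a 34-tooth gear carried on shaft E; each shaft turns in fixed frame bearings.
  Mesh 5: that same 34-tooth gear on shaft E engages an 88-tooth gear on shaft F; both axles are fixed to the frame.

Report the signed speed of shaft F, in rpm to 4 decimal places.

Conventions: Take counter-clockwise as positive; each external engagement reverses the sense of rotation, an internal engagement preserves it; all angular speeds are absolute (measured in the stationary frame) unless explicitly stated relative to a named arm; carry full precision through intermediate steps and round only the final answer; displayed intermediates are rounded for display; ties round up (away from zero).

-386.2377 rpm

class = fixed-axis compound train [5 meshes; 5 ratios multiply, 5 sense flips]
mesh 1 [31T→43T]: ω = 223.0000×31/43 = 160.7674 rpm, sense flips to −
mesh 2 [59T→72T]: ω = 160.7674×59/72 = 131.7400 rpm, sense flips to +
mesh 3 [86T→31T]: ω = 131.7400×86/31 = 365.4722 rpm, sense flips to −
mesh 4 [93T→34T]: ω = 365.4722×93/34 = 999.6740 rpm, sense flips to +
mesh 5 [34T→88T]: ω = 999.6740×34/88 = 386.2377 rpm, sense flips to −
signed output speed = -386.2377 rpm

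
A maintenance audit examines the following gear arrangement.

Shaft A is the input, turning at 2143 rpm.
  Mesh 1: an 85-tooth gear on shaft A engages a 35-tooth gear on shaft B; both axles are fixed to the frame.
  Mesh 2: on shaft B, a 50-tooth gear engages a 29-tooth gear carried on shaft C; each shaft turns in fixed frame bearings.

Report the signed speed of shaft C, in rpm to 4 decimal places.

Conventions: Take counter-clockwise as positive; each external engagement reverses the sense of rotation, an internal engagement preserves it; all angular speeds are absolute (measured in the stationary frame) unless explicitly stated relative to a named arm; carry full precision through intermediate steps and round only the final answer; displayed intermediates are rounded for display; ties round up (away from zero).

2-mesh fixed-axis compound train (all bearings frame-fixed)
mesh 1 [85T→35T]: ω = 2143.0000×85/35 = 5204.4286 rpm, sense flips to −
mesh 2 [50T→29T]: ω = 5204.4286×50/29 = 8973.1527 rpm, sense flips to +
signed output speed = +8973.1527 rpm

+8973.1527 rpm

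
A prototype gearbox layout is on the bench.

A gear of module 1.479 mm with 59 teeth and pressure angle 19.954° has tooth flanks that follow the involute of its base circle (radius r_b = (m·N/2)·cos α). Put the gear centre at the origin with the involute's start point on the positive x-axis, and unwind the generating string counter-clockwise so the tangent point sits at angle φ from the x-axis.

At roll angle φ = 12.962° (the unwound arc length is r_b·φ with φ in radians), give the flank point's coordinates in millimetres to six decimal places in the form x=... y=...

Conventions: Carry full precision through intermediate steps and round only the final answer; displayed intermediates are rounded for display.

x=42.047310 y=0.157473

recognized (one wheel, involute flank): single-mesh tooth geometry, m = 1.479, N = 59
pitch radius r_p = m·N/2 = 1.479·59/2 = 43.630500
base radius r_b = r_p·cos α = 43.630500·cos 19.954° = 41.011226
roll angle φ = 12.962° = 0.22622958 rad
x = r_b·(cos φ + φ·sin φ) = 42.047310
y = r_b·(sin φ − φ·cos φ) = 0.157473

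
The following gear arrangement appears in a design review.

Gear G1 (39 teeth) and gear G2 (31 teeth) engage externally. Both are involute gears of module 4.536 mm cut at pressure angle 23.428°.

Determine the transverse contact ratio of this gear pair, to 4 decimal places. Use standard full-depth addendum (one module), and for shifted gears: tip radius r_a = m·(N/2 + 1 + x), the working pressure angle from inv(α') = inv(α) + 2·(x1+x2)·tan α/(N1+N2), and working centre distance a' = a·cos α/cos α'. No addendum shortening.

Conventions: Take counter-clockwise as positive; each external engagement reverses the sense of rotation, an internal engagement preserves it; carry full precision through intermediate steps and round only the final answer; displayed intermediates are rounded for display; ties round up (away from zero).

class = single-mesh tooth geometry [involute pair 39T × 31T, m = 4.536]
base radii: r_b1 = 81.160055, r_b2 = 64.511839
tip radii: r_a1 = 92.988000, r_a2 = 74.844000
no profile shift: α' = α, a' = a
action lengths: √(r_a1²−r_b1²) = 45.385169, √(r_a2²−r_b2²) = 37.945316
base pitch p_b = π·m·cos α = 13.075479
CR = (45.385169 + 37.945316 − 158.760000·sin 23.42800°)/13.075479 = 1.545495
contact ratio ≈ 1.5455

1.5455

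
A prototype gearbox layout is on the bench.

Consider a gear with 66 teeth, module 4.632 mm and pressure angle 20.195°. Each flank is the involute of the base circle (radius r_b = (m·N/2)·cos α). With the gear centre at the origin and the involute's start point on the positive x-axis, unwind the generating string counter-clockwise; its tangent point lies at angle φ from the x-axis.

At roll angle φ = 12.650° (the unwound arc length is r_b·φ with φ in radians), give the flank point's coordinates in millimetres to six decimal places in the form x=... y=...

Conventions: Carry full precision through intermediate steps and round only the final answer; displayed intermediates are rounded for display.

single-mesh involute tooth geometry (66T wheel at module 4.632)
pitch radius r_p = m·N/2 = 4.632·66/2 = 152.856000
base radius r_b = r_p·cos α = 152.856000·cos 20.195° = 143.458895
roll angle φ = 12.650° = 0.22078415 rad
x = r_b·(cos φ + φ·sin φ) = 146.912898
y = r_b·(sin φ − φ·cos φ) = 0.512143

x=146.912898 y=0.512143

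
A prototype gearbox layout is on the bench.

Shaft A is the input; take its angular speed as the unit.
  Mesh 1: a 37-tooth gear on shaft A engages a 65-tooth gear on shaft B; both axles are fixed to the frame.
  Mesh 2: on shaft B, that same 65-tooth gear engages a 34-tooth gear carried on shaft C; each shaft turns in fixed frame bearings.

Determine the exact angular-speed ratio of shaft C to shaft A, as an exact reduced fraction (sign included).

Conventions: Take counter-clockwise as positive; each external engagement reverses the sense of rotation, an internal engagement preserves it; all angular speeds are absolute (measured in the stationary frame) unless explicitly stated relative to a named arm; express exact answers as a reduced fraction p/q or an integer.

class = fixed-axis compound train [2 meshes; 2 ratios multiply, 2 sense flips]
mesh 1 [37T→65T]: running ratio 37/65, sense −
mesh 2 [65T→34T]: running ratio 37/34, sense +
ω_out/ω_in = 37/34

37/34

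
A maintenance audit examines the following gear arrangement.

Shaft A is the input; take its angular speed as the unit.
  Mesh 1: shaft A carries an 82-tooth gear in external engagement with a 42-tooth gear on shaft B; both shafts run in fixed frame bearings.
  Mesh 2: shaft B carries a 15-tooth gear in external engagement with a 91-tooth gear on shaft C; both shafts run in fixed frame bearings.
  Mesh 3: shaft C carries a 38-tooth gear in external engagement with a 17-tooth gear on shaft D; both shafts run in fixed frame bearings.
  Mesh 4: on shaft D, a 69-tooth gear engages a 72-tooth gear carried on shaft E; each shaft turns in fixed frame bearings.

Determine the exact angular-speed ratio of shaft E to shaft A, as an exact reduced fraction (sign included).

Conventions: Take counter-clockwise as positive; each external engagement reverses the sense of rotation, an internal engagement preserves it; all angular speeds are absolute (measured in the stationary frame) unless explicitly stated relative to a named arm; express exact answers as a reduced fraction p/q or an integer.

class = fixed-axis compound train [4 meshes; 4 ratios multiply, 4 sense flips]
mesh 1 [82T→42T]: running ratio 41/21, sense −
mesh 2 [15T→91T]: running ratio 205/637, sense +
mesh 3 [38T→17T]: running ratio 7790/10829, sense −
mesh 4 [69T→72T]: running ratio 89585/129948, sense +
ω_out/ω_in = 89585/129948

89585/129948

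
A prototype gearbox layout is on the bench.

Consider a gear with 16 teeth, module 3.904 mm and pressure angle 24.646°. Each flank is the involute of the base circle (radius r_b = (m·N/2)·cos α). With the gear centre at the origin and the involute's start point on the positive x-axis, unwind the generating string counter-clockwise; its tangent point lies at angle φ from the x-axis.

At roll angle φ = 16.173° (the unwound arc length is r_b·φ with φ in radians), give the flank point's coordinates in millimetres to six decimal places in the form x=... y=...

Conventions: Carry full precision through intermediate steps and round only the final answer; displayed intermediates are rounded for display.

topology: single-mesh involute geometry — m = 3.904, N = 16
pitch radius r_p = m·N/2 = 3.904·16/2 = 31.232000
base radius r_b = r_p·cos α = 31.232000·cos 24.646° = 28.386815
roll angle φ = 16.173° = 0.28227210 rad
x = r_b·(cos φ + φ·sin φ) = 29.495283
y = r_b·(sin φ − φ·cos φ) = 0.211123

x=29.495283 y=0.211123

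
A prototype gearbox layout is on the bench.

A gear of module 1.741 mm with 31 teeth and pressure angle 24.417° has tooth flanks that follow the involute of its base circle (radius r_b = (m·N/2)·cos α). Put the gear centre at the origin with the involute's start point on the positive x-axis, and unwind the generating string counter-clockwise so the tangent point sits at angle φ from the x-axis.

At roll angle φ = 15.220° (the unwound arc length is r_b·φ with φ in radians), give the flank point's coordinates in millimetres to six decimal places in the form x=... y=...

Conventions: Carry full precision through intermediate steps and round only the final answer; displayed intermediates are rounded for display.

recognized (one wheel, involute flank): single-mesh tooth geometry, m = 1.741, N = 31
pitch radius r_p = m·N/2 = 1.741·31/2 = 26.985500
base radius r_b = r_p·cos α = 26.985500·cos 24.417° = 24.571945
roll angle φ = 15.220° = 0.26563911 rad
x = r_b·(cos φ + φ·sin φ) = 25.423660
y = r_b·(sin φ − φ·cos φ) = 0.152450

x=25.423660 y=0.152450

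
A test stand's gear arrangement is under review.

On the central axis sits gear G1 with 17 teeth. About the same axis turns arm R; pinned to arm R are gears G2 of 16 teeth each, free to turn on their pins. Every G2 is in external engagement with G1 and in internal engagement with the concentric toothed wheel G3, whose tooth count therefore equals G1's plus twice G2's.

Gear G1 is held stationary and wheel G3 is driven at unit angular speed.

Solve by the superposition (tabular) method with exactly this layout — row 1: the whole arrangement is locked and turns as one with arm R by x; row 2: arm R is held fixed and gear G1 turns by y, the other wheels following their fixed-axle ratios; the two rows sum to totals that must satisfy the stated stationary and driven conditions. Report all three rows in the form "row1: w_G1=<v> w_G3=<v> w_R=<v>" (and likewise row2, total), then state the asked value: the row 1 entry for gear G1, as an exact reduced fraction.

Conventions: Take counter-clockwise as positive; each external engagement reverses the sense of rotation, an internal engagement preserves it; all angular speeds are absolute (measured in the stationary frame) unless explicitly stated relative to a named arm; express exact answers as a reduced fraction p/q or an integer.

row1: w_G1=49/66 w_G3=49/66 w_R=49/66
row2: w_G1=-49/66 w_G3=17/66 w_R=0
total: w_G1=0 w_G3=1 w_R=49/66
asked value: 49/66

class = planetary set [G3 = 17+2·16 = 49; Willis about the carrier]
row 1 (train locked, turned with arm): all members turn x
row 2: sun turns y, ring = −(17/49)·y, arm 0
boundary: total ω_sun = x + y = 0 and total ω_ring = x − (17/49)·y = 1  ⇒  y = -49/66, x = 49/66
row 2 ring = −(17/49)·(-49/66) = 17/66
totals (row 1 + row 2): sun 49/66 + (-49/66) = 0, ring 49/66 + 17/66 = 1, arm 49/66 + 0 = 49/66
asked cell (row1, sun) = 49/66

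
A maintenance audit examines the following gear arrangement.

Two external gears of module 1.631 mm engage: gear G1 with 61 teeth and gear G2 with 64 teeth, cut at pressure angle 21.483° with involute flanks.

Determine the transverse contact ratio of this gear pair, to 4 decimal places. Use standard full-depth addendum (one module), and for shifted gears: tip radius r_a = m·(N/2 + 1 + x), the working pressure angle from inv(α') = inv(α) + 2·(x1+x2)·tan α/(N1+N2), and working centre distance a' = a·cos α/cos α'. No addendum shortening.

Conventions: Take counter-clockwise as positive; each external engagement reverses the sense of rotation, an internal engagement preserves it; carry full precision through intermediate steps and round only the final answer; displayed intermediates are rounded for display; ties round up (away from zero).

1.7110

recognized (one external pair, fixed centres): single-mesh tooth geometry, m = 1.631, N1 = 61, N2 = 64
base radii: r_b1 = 46.289495, r_b2 = 48.566027
tip radii: r_a1 = 51.376500, r_a2 = 53.823000
no profile shift: α' = α, a' = a
action lengths: √(r_a1²−r_b1²) = 22.289626, √(r_a2²−r_b2²) = 23.200352
base pitch p_b = π·m·cos α = 4.767959
CR = (22.289626 + 23.200352 − 101.937500·sin 21.48300°)/4.767959 = 1.710984
contact ratio ≈ 1.7110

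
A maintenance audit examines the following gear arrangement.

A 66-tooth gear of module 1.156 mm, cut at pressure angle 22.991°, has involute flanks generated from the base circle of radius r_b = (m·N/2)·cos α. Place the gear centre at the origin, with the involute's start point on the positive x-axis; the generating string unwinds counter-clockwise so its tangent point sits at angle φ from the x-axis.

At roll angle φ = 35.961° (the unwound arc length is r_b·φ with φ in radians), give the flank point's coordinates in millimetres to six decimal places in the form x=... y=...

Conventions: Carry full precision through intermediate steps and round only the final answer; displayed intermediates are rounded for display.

recognized (one wheel, involute flank): single-mesh tooth geometry, m = 1.156, N = 66
pitch radius r_p = m·N/2 = 1.156·66/2 = 38.148000
base radius r_b = r_p·cos α = 38.148000·cos 22.991° = 35.117760
roll angle φ = 35.961° = 0.62763785 rad
x = r_b·(cos φ + φ·sin φ) = 41.368281
y = r_b·(sin φ − φ·cos φ) = 2.781810

x=41.368281 y=2.781810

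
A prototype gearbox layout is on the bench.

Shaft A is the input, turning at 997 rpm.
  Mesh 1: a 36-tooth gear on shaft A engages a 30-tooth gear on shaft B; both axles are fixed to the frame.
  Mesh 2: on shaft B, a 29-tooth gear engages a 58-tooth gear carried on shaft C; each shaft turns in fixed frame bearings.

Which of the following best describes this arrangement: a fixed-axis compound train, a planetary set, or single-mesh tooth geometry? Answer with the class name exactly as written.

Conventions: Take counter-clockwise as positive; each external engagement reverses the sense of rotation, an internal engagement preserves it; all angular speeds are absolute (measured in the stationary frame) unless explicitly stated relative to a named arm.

fixed-axis compound train

class = fixed-axis compound train [2 meshes; 2 ratios multiply, 2 sense flips]
classification: fixed-axis compound train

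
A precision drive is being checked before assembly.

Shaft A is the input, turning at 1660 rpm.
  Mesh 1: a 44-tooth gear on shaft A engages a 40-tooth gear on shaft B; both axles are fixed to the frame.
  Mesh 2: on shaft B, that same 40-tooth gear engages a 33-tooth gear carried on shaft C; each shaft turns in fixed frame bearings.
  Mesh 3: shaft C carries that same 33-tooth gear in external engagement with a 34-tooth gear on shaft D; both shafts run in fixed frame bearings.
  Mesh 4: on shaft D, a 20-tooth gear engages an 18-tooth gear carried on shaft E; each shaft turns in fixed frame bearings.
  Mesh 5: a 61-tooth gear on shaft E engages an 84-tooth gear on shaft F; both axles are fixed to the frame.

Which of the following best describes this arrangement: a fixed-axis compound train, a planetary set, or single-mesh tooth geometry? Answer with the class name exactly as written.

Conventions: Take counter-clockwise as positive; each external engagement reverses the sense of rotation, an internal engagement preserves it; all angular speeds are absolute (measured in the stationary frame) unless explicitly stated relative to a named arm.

class = fixed-axis compound train [5 meshes; 5 ratios multiply, 5 sense flips]
classification: fixed-axis compound train

fixed-axis compound train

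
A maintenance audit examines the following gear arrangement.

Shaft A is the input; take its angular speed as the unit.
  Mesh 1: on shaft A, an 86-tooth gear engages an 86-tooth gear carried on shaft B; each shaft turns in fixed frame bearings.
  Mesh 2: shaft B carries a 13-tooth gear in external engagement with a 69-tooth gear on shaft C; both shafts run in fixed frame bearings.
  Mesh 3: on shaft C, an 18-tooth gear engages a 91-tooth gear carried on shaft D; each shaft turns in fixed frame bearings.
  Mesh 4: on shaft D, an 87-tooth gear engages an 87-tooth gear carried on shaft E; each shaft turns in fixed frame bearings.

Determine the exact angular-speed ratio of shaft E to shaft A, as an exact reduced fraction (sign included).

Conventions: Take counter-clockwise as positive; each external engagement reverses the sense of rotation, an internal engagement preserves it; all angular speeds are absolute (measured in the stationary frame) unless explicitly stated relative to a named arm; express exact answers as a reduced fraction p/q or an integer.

6/161

class = fixed-axis compound train [4 meshes; 4 ratios multiply, 4 sense flips]
mesh 1 [86T→86T]: running ratio 1, sense −
mesh 2 [13T→69T]: running ratio 13/69, sense +
mesh 3 [18T→91T]: running ratio 6/161, sense −
mesh 4 [87T→87T]: running ratio 6/161, sense +
ω_out/ω_in = 6/161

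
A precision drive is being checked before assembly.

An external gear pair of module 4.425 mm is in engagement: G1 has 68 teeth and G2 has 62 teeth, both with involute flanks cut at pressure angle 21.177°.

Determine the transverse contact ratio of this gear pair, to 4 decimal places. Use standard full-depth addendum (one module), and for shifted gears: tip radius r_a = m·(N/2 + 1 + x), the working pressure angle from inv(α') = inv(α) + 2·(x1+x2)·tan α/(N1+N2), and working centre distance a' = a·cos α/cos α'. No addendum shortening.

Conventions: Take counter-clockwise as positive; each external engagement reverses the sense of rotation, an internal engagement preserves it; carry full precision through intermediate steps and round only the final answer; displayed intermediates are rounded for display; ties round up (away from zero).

single-mesh involute tooth geometry (68T engaging 62T at module 4.425)
base radii: r_b1 = 140.289945, r_b2 = 127.911420
tip radii: r_a1 = 154.875000, r_a2 = 141.600000
no profile shift: α' = α, a' = a
action lengths: √(r_a1²−r_b1²) = 65.612476, √(r_a2²−r_b2²) = 60.739020
base pitch p_b = π·m·cos α = 12.962761
CR = (65.612476 + 60.739020 − 287.625000·sin 21.17700°)/12.962761 = 1.731644
contact ratio ≈ 1.7316

1.7316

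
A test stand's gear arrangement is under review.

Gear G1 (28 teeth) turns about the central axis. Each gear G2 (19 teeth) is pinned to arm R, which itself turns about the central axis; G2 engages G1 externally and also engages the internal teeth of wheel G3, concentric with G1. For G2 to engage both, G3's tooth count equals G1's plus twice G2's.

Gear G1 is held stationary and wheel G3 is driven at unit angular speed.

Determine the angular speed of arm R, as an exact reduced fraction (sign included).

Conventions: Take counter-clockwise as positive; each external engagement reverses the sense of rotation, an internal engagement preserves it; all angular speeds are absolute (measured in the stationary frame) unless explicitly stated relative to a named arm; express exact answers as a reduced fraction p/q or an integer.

class = planetary set [G3 = 28+2·19 = 66; Willis about the carrier]
ring teeth: 28 + 2·19 = 66
28(ω_sun−ω_arm) = −66(ω_ring−ω_arm),  ω_sun = 0, ω_ring = 1
28(0−ω_arm) = −66(1−ω_arm)  ⇒  94·ω_arm = 66  ⇒  ω_arm = 33/47
exact speed ratio = 33/47

33/47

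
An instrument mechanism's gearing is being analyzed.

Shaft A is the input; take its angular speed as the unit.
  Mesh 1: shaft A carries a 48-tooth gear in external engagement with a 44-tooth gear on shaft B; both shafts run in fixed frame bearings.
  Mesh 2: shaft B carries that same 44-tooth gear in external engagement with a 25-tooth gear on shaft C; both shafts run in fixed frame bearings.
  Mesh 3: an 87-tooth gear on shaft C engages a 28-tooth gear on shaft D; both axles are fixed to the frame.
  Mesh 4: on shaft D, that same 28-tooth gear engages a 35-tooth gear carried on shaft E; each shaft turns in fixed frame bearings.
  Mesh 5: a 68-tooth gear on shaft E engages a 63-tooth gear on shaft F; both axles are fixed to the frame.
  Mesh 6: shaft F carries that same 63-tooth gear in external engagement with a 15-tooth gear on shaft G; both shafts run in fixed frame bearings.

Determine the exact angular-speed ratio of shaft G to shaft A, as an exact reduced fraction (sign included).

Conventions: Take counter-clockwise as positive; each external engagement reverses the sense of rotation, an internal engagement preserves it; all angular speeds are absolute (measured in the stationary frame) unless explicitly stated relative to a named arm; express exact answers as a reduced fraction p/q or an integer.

94656/4375

class = fixed-axis compound train [6 meshes; 6 ratios multiply, 6 sense flips]
mesh 1 [48T→44T]: running ratio 12/11, sense −
mesh 2 [44T→25T]: running ratio 48/25, sense +
mesh 3 [87T→28T]: running ratio 1044/175, sense −
mesh 4 [28T→35T]: running ratio 4176/875, sense +
mesh 5 [68T→63T]: running ratio 31552/6125, sense −
mesh 6 [63T→15T]: running ratio 94656/4375, sense +
ω_out/ω_in = 94656/4375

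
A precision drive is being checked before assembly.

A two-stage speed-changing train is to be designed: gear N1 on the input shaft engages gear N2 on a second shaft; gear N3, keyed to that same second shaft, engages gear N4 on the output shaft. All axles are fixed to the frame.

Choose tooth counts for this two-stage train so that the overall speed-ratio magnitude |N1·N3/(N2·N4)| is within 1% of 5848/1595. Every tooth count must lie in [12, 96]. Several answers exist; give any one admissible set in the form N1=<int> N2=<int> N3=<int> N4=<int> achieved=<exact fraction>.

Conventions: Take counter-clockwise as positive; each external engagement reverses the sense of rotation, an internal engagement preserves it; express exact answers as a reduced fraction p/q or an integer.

2-stage fixed-axis compound train for ratio 5848/1595
target = 5848/1595 in lowest terms: an exact hit needs N1·N3 = k·5848 and N2·N4 = k·1595 for one integer k, every count in [12, 96]; additionally prefer no 1:1 stage (N1 ≠ N2, N3 ≠ N4)
k = 1: N1·N3 = 5848 = 68·86, N2·N4 = 1595 = 29·55
achieved = 68·86/(29·55) = 5848/1595; |achieved − target| = 0 ≤ 1462/39875 ✓

N1=68 N2=29 N3=86 N4=55 achieved=5848/1595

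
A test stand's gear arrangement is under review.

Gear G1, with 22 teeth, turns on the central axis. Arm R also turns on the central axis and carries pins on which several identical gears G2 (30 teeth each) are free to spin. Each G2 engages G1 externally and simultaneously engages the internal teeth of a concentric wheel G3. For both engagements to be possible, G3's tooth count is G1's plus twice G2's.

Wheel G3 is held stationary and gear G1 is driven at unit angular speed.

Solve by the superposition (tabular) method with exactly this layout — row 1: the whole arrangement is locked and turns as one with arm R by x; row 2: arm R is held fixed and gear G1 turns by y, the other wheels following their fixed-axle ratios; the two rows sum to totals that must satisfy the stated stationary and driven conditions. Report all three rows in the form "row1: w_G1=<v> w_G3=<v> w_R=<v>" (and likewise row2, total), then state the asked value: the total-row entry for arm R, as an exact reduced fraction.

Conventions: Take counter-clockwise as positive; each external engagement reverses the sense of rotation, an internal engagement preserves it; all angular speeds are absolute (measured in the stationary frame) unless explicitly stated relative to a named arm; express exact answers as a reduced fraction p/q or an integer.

planetary set (22T centre, 30T on arm, 82T internal) — Willis relation
row 1 — lock + rotate with arm: ω_sun = ω_ring = ω_arm = x
superposition row 2 [arm held]: sun y, ring −(22/82)·y, arm 0
boundary: total ω_ring = x − (22/82)·y = 0 and total ω_sun = x + y = 1  ⇒  y = 41/52, x = 11/52
row 2 ring = −(22/82)·41/52 = -11/52
totals (row 1 + row 2): sun 11/52 + 41/52 = 1, ring 11/52 + (-11/52) = 0, arm 11/52 + 0 = 11/52
asked cell (total, arm) = 11/52

row1: w_G1=11/52 w_G3=11/52 w_R=11/52
row2: w_G1=41/52 w_G3=-11/52 w_R=0
total: w_G1=1 w_G3=0 w_R=11/52
asked value: 11/52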